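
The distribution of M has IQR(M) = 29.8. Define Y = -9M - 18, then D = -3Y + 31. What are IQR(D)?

IQR(D) = 804.6

IQR(Y) = |-9|·29.8 = 268.2.
IQR(D) = |-3|·268.2 = 804.6.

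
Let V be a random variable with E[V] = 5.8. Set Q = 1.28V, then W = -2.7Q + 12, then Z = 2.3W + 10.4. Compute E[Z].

E[Z] = -8.10304

E[Q] = 1.28·5.8 = 7.424.
E[W] = (-2.7)·7.424 + 12 = -8.0448.
E[Z] = 2.3·(-8.0448) + 10.4 = -8.10304.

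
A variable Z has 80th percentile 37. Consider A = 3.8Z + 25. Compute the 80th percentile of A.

80th percentile of A = 165.6

Since a = 3.8 > 0 the transformation is increasing, so the 80th percentile of A = a·(P_{80} of Z) + b = 3.8·37 + 25 = 165.6.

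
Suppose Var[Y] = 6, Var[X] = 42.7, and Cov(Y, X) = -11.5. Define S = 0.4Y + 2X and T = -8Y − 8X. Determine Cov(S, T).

Cov(S, T) = -481.6

By bilinearity, Cov(S, T) = ac·Var[Y] + bd·Var[X] + (ad+bc)·Cov(Y, X), with a=0.4, b=2, c=-8, d=-8.
ac·Var[Y] = 0.4·(-8)·6 = -19.2
bd·Var[X] = 2·(-8)·42.7 = -683.2
(ad+bc)·Cov(Y, X) = (-19.2)·(-11.5) = 220.8
Cov(S, T) = -19.2 + (-683.2) + 220.8 = -481.6.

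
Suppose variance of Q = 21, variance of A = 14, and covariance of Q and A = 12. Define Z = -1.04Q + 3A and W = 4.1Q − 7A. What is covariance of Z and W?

By bilinearity, covariance of Z and W = ac·variance of Q + bd·variance of A + (ad+bc)·covariance of Q and A, with a=-1.04, b=3, c=4.1, d=-7.
ac·variance of Q = (-1.04)·4.1·21 = -89.544
bd·variance of A = 3·(-7)·14 = -294
(ad+bc)·covariance of Q and A = (19.58)·12 = 234.96
covariance of Z and W = -89.544 + (-294) + 234.96 = -148.584.

covariance of Z and W = -148.584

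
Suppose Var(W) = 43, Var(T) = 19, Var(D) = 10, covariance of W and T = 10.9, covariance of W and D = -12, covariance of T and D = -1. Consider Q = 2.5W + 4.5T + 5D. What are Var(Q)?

Var(Q) = a²·Var(W) + b²·Var(T) + c²·Var(D) + 2ab·covariance of W and T + 2ac·covariance of W and D + 2bc·covariance of T and D, with a = 2.5, b = 4.5, c = 5.
= 268.75 + 384.75 + 250 + 245.25 + (-300) + (-45)
= 803.75.

Var(Q) = 803.75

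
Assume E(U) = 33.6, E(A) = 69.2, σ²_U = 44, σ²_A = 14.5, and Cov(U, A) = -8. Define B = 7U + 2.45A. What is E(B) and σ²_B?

E(B) = 404.74, σ²_B = 1968.63625

E(B) = 7·E(U) + 2.45·E(A) = 7·33.6 + 2.45·69.2 = 404.74.
σ²_B = a²·σ²_U + b²·σ²_A + 2ab·Cov(U, A) with a = 7, b = 2.45.
= 7²·44 + 2.45²·14.5 + 2·7·2.45·(-8)
= 2156 + 87.03625 + (-274.4) = 1968.63625.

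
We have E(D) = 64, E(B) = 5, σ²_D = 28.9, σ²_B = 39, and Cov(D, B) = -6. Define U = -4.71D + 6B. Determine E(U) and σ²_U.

E(U) = -271.44, σ²_U = 2384.24049

E(U) = (-4.71)·E(D) + 6·E(B) = (-4.71)·64 + 6·5 = -271.44.
σ²_U = a²·σ²_D + b²·σ²_B + 2ab·Cov(D, B) with a = -4.71, b = 6.
= (-4.71)²·28.9 + 6²·39 + 2·(-4.71)·6·(-6)
= 641.12049 + 1404 + 339.12 = 2384.24049.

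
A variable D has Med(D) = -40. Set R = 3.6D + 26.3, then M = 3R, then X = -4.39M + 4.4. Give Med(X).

Med(R) = 3.6·(-40) + 26.3 = -117.7.
Med(M) = 3·(-117.7) = -353.1.
Med(X) = (-4.39)·(-353.1) + 4.4 = 1554.509.

Med(X) = 1554.509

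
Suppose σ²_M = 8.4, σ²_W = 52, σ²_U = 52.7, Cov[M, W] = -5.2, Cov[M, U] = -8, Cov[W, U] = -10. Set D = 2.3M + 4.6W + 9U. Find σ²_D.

σ²_D = 4144.224

σ²_D = a²·σ²_M + b²·σ²_W + c²·σ²_U + 2ab·Cov[M, W] + 2ac·Cov[M, U] + 2bc·Cov[W, U], with a = 2.3, b = 4.6, c = 9.
= 44.436 + 1100.32 + 4268.7 + (-110.032) + (-331.2) + (-828)
= 4144.224.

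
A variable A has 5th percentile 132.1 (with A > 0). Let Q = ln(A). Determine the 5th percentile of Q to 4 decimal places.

ln(A) is increasing, so P_{5}(Q) = g(P_{5}(A)) ≈ 4.8836.

5th percentile of Q = 4.8836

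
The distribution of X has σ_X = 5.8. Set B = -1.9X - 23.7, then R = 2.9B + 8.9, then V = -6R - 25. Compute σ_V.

σ_B = |-1.9|·5.8 = 11.02.
σ_R = |2.9|·11.02 = 31.958.
σ_V = |-6|·31.958 = 191.748.

σ_V = 191.748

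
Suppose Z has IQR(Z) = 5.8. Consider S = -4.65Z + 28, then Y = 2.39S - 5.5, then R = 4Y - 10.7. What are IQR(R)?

IQR(R) = 257.8332

IQR(S) = |-4.65|·5.8 = 26.97.
IQR(Y) = |2.39|·26.97 = 64.4583.
IQR(R) = |4|·64.4583 = 257.8332.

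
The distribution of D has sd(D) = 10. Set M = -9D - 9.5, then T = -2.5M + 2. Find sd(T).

sd(M) = |-9|·10 = 90.
sd(T) = |-2.5|·90 = 225.

sd(T) = 225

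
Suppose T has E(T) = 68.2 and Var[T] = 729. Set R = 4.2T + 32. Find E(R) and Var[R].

R = 4.2T + 32 is linear with a = 4.2, b = 32.
E(R) = a·E(T) + b = 4.2·68.2 + 32 = 318.44.
Var[R] = a²·Var[T] = 4.2²·729 = 12859.56 (the additive constant 32 does not affect variance).

E(R) = 318.44, Var[R] = 12859.56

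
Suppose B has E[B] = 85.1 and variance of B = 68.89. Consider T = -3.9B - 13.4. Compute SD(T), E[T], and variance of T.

SD(T) = 32.37, E[T] = -345.29, variance of T = 1047.8169

T = -3.9B - 13.4 is linear with a = -3.9, b = -13.4.
SD(B) = √68.89 = 8.3.
SD(T) = |a|·SD(B) = |-3.9|·8.3 = 32.37.
E[T] = a·E[B] + b = (-3.9)·85.1 + (-13.4) = -345.29.
variance of T = a²·variance of B = (-3.9)²·68.89 = 1047.8169 (the additive constant -13.4 does not affect variance).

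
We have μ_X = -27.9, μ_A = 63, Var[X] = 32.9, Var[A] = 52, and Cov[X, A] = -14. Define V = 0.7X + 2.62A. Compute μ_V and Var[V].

μ_V = 145.53, Var[V] = 321.7178

μ_V = 0.7·μ_X + 2.62·μ_A = 0.7·(-27.9) + 2.62·63 = 145.53.
Var[V] = a²·Var[X] + b²·Var[A] + 2ab·Cov[X, A] with a = 0.7, b = 2.62.
= 0.7²·32.9 + 2.62²·52 + 2·0.7·2.62·(-14)
= 16.121 + 356.9488 + (-51.352) = 321.7178.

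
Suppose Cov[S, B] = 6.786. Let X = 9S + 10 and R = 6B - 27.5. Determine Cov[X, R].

Cov[X, R] = a·c·Cov[S, B] = 9·6·6.786 = 366.444. Additive constants drop out.

Cov[X, R] = 366.444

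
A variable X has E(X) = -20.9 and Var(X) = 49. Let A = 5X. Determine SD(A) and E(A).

SD(A) = 35, E(A) = -104.5

A = 5X is linear with a = 5, b = 0.
SD(X) = √49 = 7.
SD(A) = |a|·SD(X) = |5|·7 = 35.
E(A) = a·E(X) + b = 5·(-20.9) = -104.5.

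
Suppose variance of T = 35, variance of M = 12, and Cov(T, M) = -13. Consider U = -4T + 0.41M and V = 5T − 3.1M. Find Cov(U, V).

Cov(U, V) = -903.102

By bilinearity, Cov(U, V) = ac·variance of T + bd·variance of M + (ad+bc)·Cov(T, M), with a=-4, b=0.41, c=5, d=-3.1.
ac·variance of T = (-4)·5·35 = -700
bd·variance of M = 0.41·(-3.1)·12 = -15.252
(ad+bc)·Cov(T, M) = (14.45)·(-13) = -187.85
Cov(U, V) = -700 + (-15.252) + (-187.85) = -903.102.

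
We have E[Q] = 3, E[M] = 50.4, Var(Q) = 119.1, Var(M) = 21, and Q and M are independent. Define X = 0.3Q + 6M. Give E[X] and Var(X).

E[X] = 303.3, Var(X) = 766.719

E[X] = 0.3·E[Q] + 6·E[M] = 0.3·3 + 6·50.4 = 303.3.
Var(X) = a²·Var(Q) + b²·Var(M) + 2ab·Cov(Q, M) with a = 0.3, b = 6.
Independence gives Cov(Q, M) = 0.
= 0.3²·119.1 + 6²·21 + 2·0.3·6·0
= 10.719 + 756 + 0 = 766.719.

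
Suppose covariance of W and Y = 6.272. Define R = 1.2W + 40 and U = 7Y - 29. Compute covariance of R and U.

covariance of R and U = a·c·covariance of W and Y = 1.2·7·6.272 = 52.6848. Additive constants drop out.

covariance of R and U = 52.6848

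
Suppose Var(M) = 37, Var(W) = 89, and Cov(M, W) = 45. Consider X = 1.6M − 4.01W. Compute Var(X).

Var(X) = a²·Var(M) + b²·Var(W) + 2ab·Cov(M, W) with a = 1.6, b = -4.01.
= 1.6²·37 + (-4.01)²·89 + 2·1.6·(-4.01)·45
= 94.72 + 1431.1289 + (-577.44) = 948.4089.

Var(X) = 948.4089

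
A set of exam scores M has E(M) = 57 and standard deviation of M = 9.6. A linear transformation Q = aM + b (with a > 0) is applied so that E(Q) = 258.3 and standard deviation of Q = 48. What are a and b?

standard deviation of Q = a·standard deviation of M (a > 0), so a = 48/9.6 = 5.
E(Q) = a·E(M) + b, so b = 258.3 − 5·57 = -26.7.

a = 5, b = -26.7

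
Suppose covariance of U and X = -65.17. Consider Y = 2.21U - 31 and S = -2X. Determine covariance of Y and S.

covariance of Y and S = a·c·covariance of U and X = 2.21·(-2)·(-65.17) = 288.0514. Additive constants drop out.

covariance of Y and S = 288.0514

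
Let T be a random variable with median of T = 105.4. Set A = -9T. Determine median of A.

median of A = -948.6

A linear map preserves order up to sign, so median of A = a·median of T + b = (-9)·105.4 = -948.6.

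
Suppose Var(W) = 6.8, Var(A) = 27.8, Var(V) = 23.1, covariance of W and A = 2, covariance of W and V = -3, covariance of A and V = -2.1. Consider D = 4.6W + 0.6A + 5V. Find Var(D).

Var(D) = a²·Var(W) + b²·Var(A) + c²·Var(V) + 2ab·covariance of W and A + 2ac·covariance of W and V + 2bc·covariance of A and V, with a = 4.6, b = 0.6, c = 5.
= 143.888 + 10.008 + 577.5 + 11.04 + (-138) + (-12.6)
= 591.836.

Var(D) = 591.836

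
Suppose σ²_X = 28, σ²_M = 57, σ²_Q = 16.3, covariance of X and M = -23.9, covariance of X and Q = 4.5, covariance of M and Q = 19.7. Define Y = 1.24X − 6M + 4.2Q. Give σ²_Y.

σ²_Y = 1792.2088

σ²_Y = a²·σ²_X + b²·σ²_M + c²·σ²_Q + 2ab·covariance of X and M + 2ac·covariance of X and Q + 2bc·covariance of M and Q, with a = 1.24, b = -6, c = 4.2.
= 43.0528 + 2052 + 287.532 + 355.632 + 46.872 + (-992.88)
= 1792.2088.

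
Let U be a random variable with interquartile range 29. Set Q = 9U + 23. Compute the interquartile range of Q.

Under Q = aU + b, IQR(Q) = |a|·IQR(U) = |9|·29 = 261 (shifts cancel; spread scales by |a|).

IQR(Q) = 261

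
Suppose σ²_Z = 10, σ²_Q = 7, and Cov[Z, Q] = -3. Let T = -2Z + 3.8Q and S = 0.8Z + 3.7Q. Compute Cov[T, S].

By bilinearity, Cov[T, S] = ac·σ²_Z + bd·σ²_Q + (ad+bc)·Cov[Z, Q], with a=-2, b=3.8, c=0.8, d=3.7.
ac·σ²_Z = (-2)·0.8·10 = -16
bd·σ²_Q = 3.8·3.7·7 = 98.42
(ad+bc)·Cov[Z, Q] = (-4.36)·(-3) = 13.08
Cov[T, S] = -16 + 98.42 + 13.08 = 95.5.

Cov[T, S] = 95.5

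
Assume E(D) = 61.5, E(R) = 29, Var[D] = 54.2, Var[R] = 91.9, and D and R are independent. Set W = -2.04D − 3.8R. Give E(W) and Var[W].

E(W) = (-2.04)·E(D) + (-3.8)·E(R) = (-2.04)·61.5 + (-3.8)·29 = -235.66.
Var[W] = a²·Var[D] + b²·Var[R] + 2ab·Cov(D, R) with a = -2.04, b = -3.8.
Independence gives Cov(D, R) = 0.
= (-2.04)²·54.2 + (-3.8)²·91.9 + 2·(-2.04)·(-3.8)·0
= 225.55872 + 1327.036 + 0 = 1552.59472.

E(W) = -235.66, Var[W] = 1552.59472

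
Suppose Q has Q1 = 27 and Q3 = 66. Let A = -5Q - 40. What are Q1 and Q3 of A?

Q1(A) = -370, Q3(A) = -175

a = -5 < 0 reverses order: Q1(A) comes from Q3(Q), Q3(A) from Q1(Q).
Q1(A) = (-5)·66 + (-40) = -370; Q3(A) = (-5)·27 + (-40) = -175.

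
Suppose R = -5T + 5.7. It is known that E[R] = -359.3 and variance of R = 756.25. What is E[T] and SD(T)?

From R = -5T + 5.7: E[R] = a·E[T] + b, so E[T] = (E[R] − b)/a = (-359.3 − 5.7)/(-5) = 73.
SD(R) = √756.25 = 27.5.
SD(R) = |a|·SD(T), so SD(T) = 27.5/|-5| = 5.5.

E[T] = 73, SD(T) = 5.5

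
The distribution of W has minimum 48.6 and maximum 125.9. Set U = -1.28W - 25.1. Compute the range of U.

Range(U) = 98.944

Range of W = 125.9 − 48.6 = 77.3.
Range(U) = |a|·Range(W) = |-1.28|·77.3 = 98.944.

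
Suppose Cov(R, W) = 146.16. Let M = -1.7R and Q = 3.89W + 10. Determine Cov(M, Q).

Cov(M, Q) = -966.55608

Cov(M, Q) = a·c·Cov(R, W) = (-1.7)·3.89·146.16 = -966.55608. Additive constants drop out.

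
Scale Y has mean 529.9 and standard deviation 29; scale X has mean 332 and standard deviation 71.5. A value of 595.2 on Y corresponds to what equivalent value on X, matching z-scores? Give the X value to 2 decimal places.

X = 493.00

z = (595.2 − 529.9)/29 ≈ 2.2517.
X = 332 + z·71.5 = 332 + (595.2 − 529.9)·71.5/29 ≈ 493.00.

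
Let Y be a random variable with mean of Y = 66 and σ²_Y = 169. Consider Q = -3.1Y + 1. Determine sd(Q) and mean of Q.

Q = -3.1Y + 1 is linear with a = -3.1, b = 1.
sd(Y) = √169 = 13.
sd(Q) = |a|·sd(Y) = |-3.1|·13 = 40.3.
mean of Q = a·mean of Y + b = (-3.1)·66 + 1 = -203.6.

sd(Q) = 40.3, mean of Q = -203.6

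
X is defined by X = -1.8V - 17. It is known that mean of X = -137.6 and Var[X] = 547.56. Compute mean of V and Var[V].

From X = -1.8V - 17: mean of X = a·mean of V + b, so mean of V = (mean of X − b)/a = (-137.6 − (-17))/(-1.8) = 67.
Var[X] = a²·Var[V], so Var[V] = 547.56/(-1.8)² = 169.

mean of V = 67, Var[V] = 169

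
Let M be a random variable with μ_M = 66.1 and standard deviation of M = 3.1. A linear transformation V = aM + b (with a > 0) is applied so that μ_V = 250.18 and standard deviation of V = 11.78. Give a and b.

standard deviation of V = a·standard deviation of M (a > 0), so a = 11.78/3.1 = 3.8.
μ_V = a·μ_M + b, so b = 250.18 − 3.8·66.1 = -1.

a = 3.8, b = -1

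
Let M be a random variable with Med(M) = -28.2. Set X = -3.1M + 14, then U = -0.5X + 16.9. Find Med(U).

Med(X) = (-3.1)·(-28.2) + 14 = 101.42.
Med(U) = (-0.5)·101.42 + 16.9 = -33.81.

Med(U) = -33.81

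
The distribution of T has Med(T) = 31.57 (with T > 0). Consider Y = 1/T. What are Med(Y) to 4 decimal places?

Med(Y) = 0.0317

1/T is monotone on this domain, so Med(Y) = 1/(31.57) ≈ 0.0317.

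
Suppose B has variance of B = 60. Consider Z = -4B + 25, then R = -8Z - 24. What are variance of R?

variance of R = 61440

variance of Z = (-4)²·60 = 960.
variance of R = (-8)²·960 = 61440.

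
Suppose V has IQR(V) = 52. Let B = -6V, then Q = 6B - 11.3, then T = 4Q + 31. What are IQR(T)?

IQR(B) = |-6|·52 = 312.
IQR(Q) = |6|·312 = 1872.
IQR(T) = |4|·1872 = 7488.

IQR(T) = 7488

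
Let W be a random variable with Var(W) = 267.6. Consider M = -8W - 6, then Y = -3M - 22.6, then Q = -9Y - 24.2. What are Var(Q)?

Var(M) = (-8)²·267.6 = 17126.4.
Var(Y) = (-3)²·17126.4 = 154137.6.
Var(Q) = (-9)²·154137.6 = 12485145.6.

Var(Q) = 12485145.6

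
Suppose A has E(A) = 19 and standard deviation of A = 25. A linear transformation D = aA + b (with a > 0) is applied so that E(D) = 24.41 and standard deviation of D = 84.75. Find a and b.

a = 3.39, b = -40

standard deviation of D = a·standard deviation of A (a > 0), so a = 84.75/25 = 3.39.
E(D) = a·E(A) + b, so b = 24.41 − 3.39·19 = -40.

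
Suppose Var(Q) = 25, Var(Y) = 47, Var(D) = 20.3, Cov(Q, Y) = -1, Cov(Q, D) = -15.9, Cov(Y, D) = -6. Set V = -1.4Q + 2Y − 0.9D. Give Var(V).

Var(V) = 240.575

Var(V) = a²·Var(Q) + b²·Var(Y) + c²·Var(D) + 2ab·Cov(Q, Y) + 2ac·Cov(Q, D) + 2bc·Cov(Y, D), with a = -1.4, b = 2, c = -0.9.
= 49 + 188 + 16.443 + 5.6 + (-40.068) + 21.6
= 240.575.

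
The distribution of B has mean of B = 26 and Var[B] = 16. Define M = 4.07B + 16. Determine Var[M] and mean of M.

M = 4.07B + 16 is linear with a = 4.07, b = 16.
Var[M] = a²·Var[B] = 4.07²·16 = 265.0384 (the additive constant 16 does not affect variance).
mean of M = a·mean of B + b = 4.07·26 + 16 = 121.82.

Var[M] = 265.0384, mean of M = 121.82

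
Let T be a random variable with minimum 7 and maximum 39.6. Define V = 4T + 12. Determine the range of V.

Range of T = 39.6 − 7 = 32.6.
Range(V) = |a|·Range(T) = |4|·32.6 = 130.4.

Range(V) = 130.4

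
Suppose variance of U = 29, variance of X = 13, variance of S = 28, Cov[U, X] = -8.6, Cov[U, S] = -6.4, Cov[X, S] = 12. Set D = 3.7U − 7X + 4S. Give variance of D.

variance of D = 1066.05

variance of D = a²·variance of U + b²·variance of X + c²·variance of S + 2ab·Cov[U, X] + 2ac·Cov[U, S] + 2bc·Cov[X, S], with a = 3.7, b = -7, c = 4.
= 397.01 + 637 + 448 + 445.48 + (-189.44) + (-672)
= 1066.05.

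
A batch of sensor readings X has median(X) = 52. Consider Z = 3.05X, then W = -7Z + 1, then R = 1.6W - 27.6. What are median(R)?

median(R) = -1802.32

median(Z) = 3.05·52 = 158.6.
median(W) = (-7)·158.6 + 1 = -1109.2.
median(R) = 1.6·(-1109.2) + (-27.6) = -1802.32.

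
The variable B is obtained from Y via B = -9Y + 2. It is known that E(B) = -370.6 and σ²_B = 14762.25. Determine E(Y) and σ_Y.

From B = -9Y + 2: E(B) = a·E(Y) + b, so E(Y) = (E(B) − b)/a = (-370.6 − 2)/(-9) = 41.4.
σ_B = √14762.25 = 121.5.
σ_B = |a|·σ_Y, so σ_Y = 121.5/|-9| = 13.5.

E(Y) = 41.4, σ_Y = 13.5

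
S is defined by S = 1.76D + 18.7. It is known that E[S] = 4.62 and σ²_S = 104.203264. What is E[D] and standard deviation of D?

From S = 1.76D + 18.7: E[S] = a·E[D] + b, so E[D] = (E[S] − b)/a = (4.62 − 18.7)/1.76 = -8.
standard deviation of S = √104.203264 = 10.208.
standard deviation of S = |a|·standard deviation of D, so standard deviation of D = 10.208/|1.76| = 5.8.

E[D] = -8, standard deviation of D = 5.8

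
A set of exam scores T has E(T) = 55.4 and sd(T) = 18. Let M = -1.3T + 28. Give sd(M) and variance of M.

M = -1.3T + 28 is linear with a = -1.3, b = 28.
sd(M) = |a|·sd(T) = |-1.3|·18 = 23.4.
variance of T = 18² = 324.
variance of M = a²·variance of T = (-1.3)²·324 = 547.56 (the additive constant 28 does not affect variance).

sd(M) = 23.4, variance of M = 547.56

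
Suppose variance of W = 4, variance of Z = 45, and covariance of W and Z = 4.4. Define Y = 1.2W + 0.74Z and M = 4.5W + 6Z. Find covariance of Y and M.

covariance of Y and M = 267.732

By bilinearity, covariance of Y and M = ac·variance of W + bd·variance of Z + (ad+bc)·covariance of W and Z, with a=1.2, b=0.74, c=4.5, d=6.
ac·variance of W = 1.2·4.5·4 = 21.6
bd·variance of Z = 0.74·6·45 = 199.8
(ad+bc)·covariance of W and Z = (10.53)·4.4 = 46.332
covariance of Y and M = 21.6 + 199.8 + 46.332 = 267.732.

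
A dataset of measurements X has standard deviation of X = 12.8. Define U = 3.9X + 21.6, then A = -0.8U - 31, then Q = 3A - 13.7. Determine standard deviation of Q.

standard deviation of U = |3.9|·12.8 = 49.92.
standard deviation of A = |-0.8|·49.92 = 39.936.
standard deviation of Q = |3|·39.936 = 119.808.

standard deviation of Q = 119.808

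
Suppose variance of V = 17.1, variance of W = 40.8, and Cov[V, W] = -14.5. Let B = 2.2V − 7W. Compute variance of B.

variance of B = 2528.564

variance of B = a²·variance of V + b²·variance of W + 2ab·Cov[V, W] with a = 2.2, b = -7.
= 2.2²·17.1 + (-7)²·40.8 + 2·2.2·(-7)·(-14.5)
= 82.764 + 1999.2 + 446.6 = 2528.564.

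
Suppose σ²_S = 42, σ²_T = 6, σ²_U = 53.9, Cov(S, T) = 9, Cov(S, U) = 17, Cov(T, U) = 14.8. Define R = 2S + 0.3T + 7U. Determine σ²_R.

σ²_R = 3358.6

σ²_R = a²·σ²_S + b²·σ²_T + c²·σ²_U + 2ab·Cov(S, T) + 2ac·Cov(S, U) + 2bc·Cov(T, U), with a = 2, b = 0.3, c = 7.
= 168 + 0.54 + 2641.1 + 10.8 + 476 + 62.16
= 3358.6.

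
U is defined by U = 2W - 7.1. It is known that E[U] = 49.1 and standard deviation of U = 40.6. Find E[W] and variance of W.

E[W] = 28.1, variance of W = 412.09

From U = 2W - 7.1: E[U] = a·E[W] + b, so E[W] = (E[U] − b)/a = (49.1 − (-7.1))/2 = 28.1.
variance of U = 40.6² = 1648.36.
variance of U = a²·variance of W, so variance of W = 1648.36/2² = 412.09.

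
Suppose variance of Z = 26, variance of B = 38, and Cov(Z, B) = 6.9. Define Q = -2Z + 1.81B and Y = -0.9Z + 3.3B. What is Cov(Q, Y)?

Cov(Q, Y) = 216.9939

By bilinearity, Cov(Q, Y) = ac·variance of Z + bd·variance of B + (ad+bc)·Cov(Z, B), with a=-2, b=1.81, c=-0.9, d=3.3.
ac·variance of Z = (-2)·(-0.9)·26 = 46.8
bd·variance of B = 1.81·3.3·38 = 226.974
(ad+bc)·Cov(Z, B) = (-8.229)·6.9 = -56.7801
Cov(Q, Y) = 46.8 + 226.974 + (-56.7801) = 216.9939.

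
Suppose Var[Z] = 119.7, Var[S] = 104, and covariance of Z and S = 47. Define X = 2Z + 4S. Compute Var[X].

Var[X] = 2894.8

Var[X] = a²·Var[Z] + b²·Var[S] + 2ab·covariance of Z and S with a = 2, b = 4.
= 2²·119.7 + 4²·104 + 2·2·4·47
= 478.8 + 1664 + 752 = 2894.8.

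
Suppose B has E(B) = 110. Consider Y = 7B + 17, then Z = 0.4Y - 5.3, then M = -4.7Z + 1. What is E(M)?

E(M) = -1453.65

E(Y) = 7·110 + 17 = 787.
E(Z) = 0.4·787 + (-5.3) = 309.5.
E(M) = (-4.7)·309.5 + 1 = -1453.65.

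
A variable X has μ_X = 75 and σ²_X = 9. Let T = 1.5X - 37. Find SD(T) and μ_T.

T = 1.5X - 37 is linear with a = 1.5, b = -37.
SD(X) = √9 = 3.
SD(T) = |a|·SD(X) = |1.5|·3 = 4.5.
μ_T = a·μ_X + b = 1.5·75 + (-37) = 75.5.

SD(T) = 4.5, μ_T = 75.5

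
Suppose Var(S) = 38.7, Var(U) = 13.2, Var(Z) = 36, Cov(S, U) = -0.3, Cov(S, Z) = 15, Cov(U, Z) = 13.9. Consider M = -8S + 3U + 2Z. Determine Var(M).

Var(M) = a²·Var(S) + b²·Var(U) + c²·Var(Z) + 2ab·Cov(S, U) + 2ac·Cov(S, Z) + 2bc·Cov(U, Z), with a = -8, b = 3, c = 2.
= 2476.8 + 118.8 + 144 + 14.4 + (-480) + 166.8
= 2440.8.

Var(M) = 2440.8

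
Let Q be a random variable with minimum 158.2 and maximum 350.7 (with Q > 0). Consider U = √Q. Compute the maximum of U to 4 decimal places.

√Q is increasing on this domain, so max(U) comes from max(Q) = 350.7: max(U) = √(350.7) ≈ 18.727.

max(U) = 18.727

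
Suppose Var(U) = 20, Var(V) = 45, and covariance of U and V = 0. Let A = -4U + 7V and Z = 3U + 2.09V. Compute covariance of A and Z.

covariance of A and Z = 418.35

By bilinearity, covariance of A and Z = ac·Var(U) + bd·Var(V) + (ad+bc)·covariance of U and V, with a=-4, b=7, c=3, d=2.09.
ac·Var(U) = (-4)·3·20 = -240
bd·Var(V) = 7·2.09·45 = 658.35
(ad+bc)·covariance of U and V = (12.64)·0 = 0
covariance of A and Z = -240 + 658.35 + 0 = 418.35.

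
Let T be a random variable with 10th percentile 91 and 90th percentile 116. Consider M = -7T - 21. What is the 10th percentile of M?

Since a = -7 < 0 the transformation is decreasing, reversing order: the 10th percentile of M corresponds to the 90th percentile of T.
So P_{10}(M) = a·P_{90}(T) + b = (-7)·116 + (-21) = -833.

10th percentile of M = -833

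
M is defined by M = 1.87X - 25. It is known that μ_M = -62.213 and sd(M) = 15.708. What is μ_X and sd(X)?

From M = 1.87X - 25: μ_M = a·μ_X + b, so μ_X = (μ_M − b)/a = (-62.213 − (-25))/1.87 = -19.9.
sd(M) = |a|·sd(X), so sd(X) = 15.708/|1.87| = 8.4.

μ_X = -19.9, sd(X) = 8.4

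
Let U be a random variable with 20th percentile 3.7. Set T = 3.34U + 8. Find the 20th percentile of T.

20th percentile of T = 20.358

Since a = 3.34 > 0 the transformation is increasing, so the 20th percentile of T = a·(P_{20} of U) + b = 3.34·3.7 + 8 = 20.358.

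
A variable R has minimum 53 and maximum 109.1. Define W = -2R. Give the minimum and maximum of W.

min(W) = -218.2, max(W) = -106

a = -2 < 0, so order reverses: min(W) = a·max(R)+b = (-2)·109.1 = -218.2; max(W) = a·min(R)+b = (-2)·53 = -106.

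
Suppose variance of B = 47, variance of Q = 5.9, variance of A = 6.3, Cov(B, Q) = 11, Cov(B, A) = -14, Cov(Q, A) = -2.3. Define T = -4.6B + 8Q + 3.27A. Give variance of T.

variance of T = 930.72527

variance of T = a²·variance of B + b²·variance of Q + c²·variance of A + 2ab·Cov(B, Q) + 2ac·Cov(B, A) + 2bc·Cov(Q, A), with a = -4.6, b = 8, c = 3.27.
= 994.52 + 377.6 + 67.36527 + (-809.6) + 421.176 + (-120.336)
= 930.72527.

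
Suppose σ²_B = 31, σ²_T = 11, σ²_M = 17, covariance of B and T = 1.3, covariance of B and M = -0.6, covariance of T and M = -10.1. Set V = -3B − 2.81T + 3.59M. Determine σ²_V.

σ²_V = 823.57238

σ²_V = a²·σ²_B + b²·σ²_T + c²·σ²_M + 2ab·covariance of B and T + 2ac·covariance of B and M + 2bc·covariance of T and M, with a = -3, b = -2.81, c = 3.59.
= 279 + 86.8571 + 219.0977 + 21.918 + 12.924 + 203.77558
= 823.57238.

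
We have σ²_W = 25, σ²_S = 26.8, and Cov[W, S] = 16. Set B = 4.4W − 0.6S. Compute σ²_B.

σ²_B = 409.168

σ²_B = a²·σ²_W + b²·σ²_S + 2ab·Cov[W, S] with a = 4.4, b = -0.6.
= 4.4²·25 + (-0.6)²·26.8 + 2·4.4·(-0.6)·16
= 484 + 9.648 + (-84.48) = 409.168.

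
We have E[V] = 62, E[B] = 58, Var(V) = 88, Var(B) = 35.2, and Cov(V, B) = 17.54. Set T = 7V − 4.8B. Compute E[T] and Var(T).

E[T] = 155.6, Var(T) = 3944.32

E[T] = 7·E[V] + (-4.8)·E[B] = 7·62 + (-4.8)·58 = 155.6.
Var(T) = a²·Var(V) + b²·Var(B) + 2ab·Cov(V, B) with a = 7, b = -4.8.
= 7²·88 + (-4.8)²·35.2 + 2·7·(-4.8)·17.54
= 4312 + 811.008 + (-1178.688) = 3944.32.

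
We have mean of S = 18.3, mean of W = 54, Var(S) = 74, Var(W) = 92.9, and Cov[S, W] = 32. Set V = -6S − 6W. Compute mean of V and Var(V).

mean of V = -433.8, Var(V) = 8312.4

mean of V = (-6)·mean of S + (-6)·mean of W = (-6)·18.3 + (-6)·54 = -433.8.
Var(V) = a²·Var(S) + b²·Var(W) + 2ab·Cov[S, W] with a = -6, b = -6.
= (-6)²·74 + (-6)²·92.9 + 2·(-6)·(-6)·32
= 2664 + 3344.4 + 2304 = 8312.4.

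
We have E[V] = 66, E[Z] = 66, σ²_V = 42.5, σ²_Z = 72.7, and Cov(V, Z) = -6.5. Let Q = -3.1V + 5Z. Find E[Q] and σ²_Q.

E[Q] = (-3.1)·E[V] + 5·E[Z] = (-3.1)·66 + 5·66 = 125.4.
σ²_Q = a²·σ²_V + b²·σ²_Z + 2ab·Cov(V, Z) with a = -3.1, b = 5.
= (-3.1)²·42.5 + 5²·72.7 + 2·(-3.1)·5·(-6.5)
= 408.425 + 1817.5 + 201.5 = 2427.425.

E[Q] = 125.4, σ²_Q = 2427.425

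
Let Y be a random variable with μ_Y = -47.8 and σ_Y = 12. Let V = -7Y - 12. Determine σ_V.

σ_V = 84

V = -7Y - 12 is linear with a = -7, b = -12.
σ_V = |a|·σ_Y = |-7|·12 = 84.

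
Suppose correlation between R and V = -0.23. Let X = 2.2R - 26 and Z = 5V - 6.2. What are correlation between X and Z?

correlation between X and Z = -0.23

Linear rescalings preserve correlation up to sign; here the slopes 2.2 and 5 have the same sign, so correlation between X and Z = correlation between R and V = -0.23.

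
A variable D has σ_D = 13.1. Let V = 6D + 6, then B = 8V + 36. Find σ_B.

σ_V = |6|·13.1 = 78.6.
σ_B = |8|·78.6 = 628.8.

σ_B = 628.8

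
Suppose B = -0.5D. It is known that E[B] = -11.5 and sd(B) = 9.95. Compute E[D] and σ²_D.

From B = -0.5D: E[B] = a·E[D] + b, so E[D] = (E[B] − b)/a = (-11.5 − 0)/(-0.5) = 23.
σ²_B = 9.95² = 99.0025.
σ²_B = a²·σ²_D, so σ²_D = 99.0025/(-0.5)² = 396.01.

E[D] = 23, σ²_D = 396.01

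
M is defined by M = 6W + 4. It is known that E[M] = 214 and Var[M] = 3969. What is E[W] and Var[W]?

From M = 6W + 4: E[M] = a·E[W] + b, so E[W] = (E[M] − b)/a = (214 − 4)/6 = 35.
Var[M] = a²·Var[W], so Var[W] = 3969/6² = 110.25.

E[W] = 35, Var[W] = 110.25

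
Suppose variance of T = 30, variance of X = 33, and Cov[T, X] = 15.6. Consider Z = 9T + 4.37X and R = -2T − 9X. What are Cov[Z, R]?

By bilinearity, Cov[Z, R] = ac·variance of T + bd·variance of X + (ad+bc)·Cov[T, X], with a=9, b=4.37, c=-2, d=-9.
ac·variance of T = 9·(-2)·30 = -540
bd·variance of X = 4.37·(-9)·33 = -1297.89
(ad+bc)·Cov[T, X] = (-89.74)·15.6 = -1399.944
Cov[Z, R] = -540 + (-1297.89) + (-1399.944) = -3237.834.

Cov[Z, R] = -3237.834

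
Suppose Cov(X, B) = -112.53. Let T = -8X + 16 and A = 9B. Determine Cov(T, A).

Cov(T, A) = a·c·Cov(X, B) = (-8)·9·(-112.53) = 8102.16. Additive constants drop out.

Cov(T, A) = 8102.16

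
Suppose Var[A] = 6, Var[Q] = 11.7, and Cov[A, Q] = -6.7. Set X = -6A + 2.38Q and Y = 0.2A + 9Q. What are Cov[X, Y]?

Cov[X, Y] = 602.0248

By bilinearity, Cov[X, Y] = ac·Var[A] + bd·Var[Q] + (ad+bc)·Cov[A, Q], with a=-6, b=2.38, c=0.2, d=9.
ac·Var[A] = (-6)·0.2·6 = -7.2
bd·Var[Q] = 2.38·9·11.7 = 250.614
(ad+bc)·Cov[A, Q] = (-53.524)·(-6.7) = 358.6108
Cov[X, Y] = -7.2 + 250.614 + 358.6108 = 602.0248.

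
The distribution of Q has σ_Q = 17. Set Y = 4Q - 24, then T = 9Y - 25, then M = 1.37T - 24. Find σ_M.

σ_M = 838.44

σ_Y = |4|·17 = 68.
σ_T = |9|·68 = 612.
σ_M = |1.37|·612 = 838.44.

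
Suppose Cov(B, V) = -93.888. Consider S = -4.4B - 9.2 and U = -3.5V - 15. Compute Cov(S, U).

Cov(S, U) = a·c·Cov(B, V) = (-4.4)·(-3.5)·(-93.888) = -1445.8752. Additive constants drop out.

Cov(S, U) = -1445.8752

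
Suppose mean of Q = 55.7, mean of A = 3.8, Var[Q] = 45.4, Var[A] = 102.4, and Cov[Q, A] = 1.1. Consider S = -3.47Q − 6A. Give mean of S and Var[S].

mean of S = -216.079, Var[S] = 4278.86086

mean of S = (-3.47)·mean of Q + (-6)·mean of A = (-3.47)·55.7 + (-6)·3.8 = -216.079.
Var[S] = a²·Var[Q] + b²·Var[A] + 2ab·Cov[Q, A] with a = -3.47, b = -6.
= (-3.47)²·45.4 + (-6)²·102.4 + 2·(-3.47)·(-6)·1.1
= 546.65686 + 3686.4 + 45.804 = 4278.86086.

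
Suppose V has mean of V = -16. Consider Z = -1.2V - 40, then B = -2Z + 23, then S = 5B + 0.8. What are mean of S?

mean of S = 323.8

mean of Z = (-1.2)·(-16) + (-40) = -20.8.
mean of B = (-2)·(-20.8) + 23 = 64.6.
mean of S = 5·64.6 + 0.8 = 323.8.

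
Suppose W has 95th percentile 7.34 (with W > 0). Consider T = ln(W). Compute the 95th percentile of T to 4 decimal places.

ln(W) is increasing, so P_{95}(T) = g(P_{95}(W)) ≈ 1.9933.

95th percentile of T = 1.9933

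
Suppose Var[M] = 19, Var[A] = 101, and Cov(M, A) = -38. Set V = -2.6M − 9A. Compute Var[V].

Var[V] = a²·Var[M] + b²·Var[A] + 2ab·Cov(M, A) with a = -2.6, b = -9.
= (-2.6)²·19 + (-9)²·101 + 2·(-2.6)·(-9)·(-38)
= 128.44 + 8181 + (-1778.4) = 6531.04.

Var[V] = 6531.04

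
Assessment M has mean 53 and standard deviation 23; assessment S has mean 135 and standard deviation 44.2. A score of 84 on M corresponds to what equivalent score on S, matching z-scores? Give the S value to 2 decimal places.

S = 194.57

z = (84 − 53)/23 ≈ 1.3478.
S = 135 + z·44.2 = 135 + (84 − 53)·44.2/23 ≈ 194.57.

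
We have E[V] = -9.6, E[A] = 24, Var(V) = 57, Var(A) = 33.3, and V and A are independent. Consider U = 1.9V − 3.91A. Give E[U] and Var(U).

E[U] = -112.08, Var(U) = 714.86373

E[U] = 1.9·E[V] + (-3.91)·E[A] = 1.9·(-9.6) + (-3.91)·24 = -112.08.
Var(U) = a²·Var(V) + b²·Var(A) + 2ab·Cov(V, A) with a = 1.9, b = -3.91.
Independence gives Cov(V, A) = 0.
= 1.9²·57 + (-3.91)²·33.3 + 2·1.9·(-3.91)·0
= 205.77 + 509.09373 + 0 = 714.86373.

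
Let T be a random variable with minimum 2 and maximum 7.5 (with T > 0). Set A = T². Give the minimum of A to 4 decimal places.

min(A) = 4

T² is increasing on this domain, so min(A) comes from min(T) = 2: min(A) = square(2) = 4.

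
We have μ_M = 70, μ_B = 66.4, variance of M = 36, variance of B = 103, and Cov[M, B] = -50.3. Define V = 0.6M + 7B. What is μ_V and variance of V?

μ_V = 506.8, variance of V = 4637.44

μ_V = 0.6·μ_M + 7·μ_B = 0.6·70 + 7·66.4 = 506.8.
variance of V = a²·variance of M + b²·variance of B + 2ab·Cov[M, B] with a = 0.6, b = 7.
= 0.6²·36 + 7²·103 + 2·0.6·7·(-50.3)
= 12.96 + 5047 + (-422.52) = 4637.44.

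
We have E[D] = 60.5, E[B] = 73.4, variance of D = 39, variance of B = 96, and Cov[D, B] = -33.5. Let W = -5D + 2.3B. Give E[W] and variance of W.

E[W] = -133.68, variance of W = 2253.34

E[W] = (-5)·E[D] + 2.3·E[B] = (-5)·60.5 + 2.3·73.4 = -133.68.
variance of W = a²·variance of D + b²·variance of B + 2ab·Cov[D, B] with a = -5, b = 2.3.
= (-5)²·39 + 2.3²·96 + 2·(-5)·2.3·(-33.5)
= 975 + 507.84 + 770.5 = 2253.34.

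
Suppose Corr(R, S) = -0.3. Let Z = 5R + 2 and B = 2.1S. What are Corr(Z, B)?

Linear rescalings preserve correlation up to sign; here the slopes 5 and 2.1 have the same sign, so Corr(Z, B) = Corr(R, S) = -0.3.

Corr(Z, B) = -0.3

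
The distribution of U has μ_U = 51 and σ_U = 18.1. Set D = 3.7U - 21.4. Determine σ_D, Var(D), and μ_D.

σ_D = 66.97, Var(D) = 4484.9809, μ_D = 167.3

D = 3.7U - 21.4 is linear with a = 3.7, b = -21.4.
σ_D = |a|·σ_U = |3.7|·18.1 = 66.97.
Var(U) = 18.1² = 327.61.
Var(D) = a²·Var(U) = 3.7²·327.61 = 4484.9809 (the additive constant -21.4 does not affect variance).
μ_D = a·μ_U + b = 3.7·51 + (-21.4) = 167.3.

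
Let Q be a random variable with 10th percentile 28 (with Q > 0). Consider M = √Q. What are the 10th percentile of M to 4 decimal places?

√Q is increasing, so P_{10}(M) = g(P_{10}(Q)) ≈ 5.2915.

10th percentile of M = 5.2915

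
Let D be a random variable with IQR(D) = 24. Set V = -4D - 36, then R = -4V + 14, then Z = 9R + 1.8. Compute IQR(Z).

IQR(V) = |-4|·24 = 96.
IQR(R) = |-4|·96 = 384.
IQR(Z) = |9|·384 = 3456.

IQR(Z) = 3456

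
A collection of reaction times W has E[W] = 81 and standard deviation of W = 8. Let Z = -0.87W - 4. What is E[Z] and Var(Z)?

Z = -0.87W - 4 is linear with a = -0.87, b = -4.
E[Z] = a·E[W] + b = (-0.87)·81 + (-4) = -74.47.
Var(W) = 8² = 64.
Var(Z) = a²·Var(W) = (-0.87)²·64 = 48.4416 (the additive constant -4 does not affect variance).

E[Z] = -74.47, Var(Z) = 48.4416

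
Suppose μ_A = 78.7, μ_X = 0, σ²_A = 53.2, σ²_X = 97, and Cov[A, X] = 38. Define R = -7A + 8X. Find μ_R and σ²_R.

μ_R = -550.9, σ²_R = 4558.8

μ_R = (-7)·μ_A + 8·μ_X = (-7)·78.7 + 8·0 = -550.9.
σ²_R = a²·σ²_A + b²·σ²_X + 2ab·Cov[A, X] with a = -7, b = 8.
= (-7)²·53.2 + 8²·97 + 2·(-7)·8·38
= 2606.8 + 6208 + (-4256) = 4558.8.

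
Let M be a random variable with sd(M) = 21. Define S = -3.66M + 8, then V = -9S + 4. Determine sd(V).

sd(V) = 691.74

sd(S) = |-3.66|·21 = 76.86.
sd(V) = |-9|·76.86 = 691.74.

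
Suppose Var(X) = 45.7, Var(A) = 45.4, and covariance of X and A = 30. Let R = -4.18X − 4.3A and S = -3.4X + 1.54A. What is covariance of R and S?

covariance of R and S = 594.3336

By bilinearity, covariance of R and S = ac·Var(X) + bd·Var(A) + (ad+bc)·covariance of X and A, with a=-4.18, b=-4.3, c=-3.4, d=1.54.
ac·Var(X) = (-4.18)·(-3.4)·45.7 = 649.4884
bd·Var(A) = (-4.3)·1.54·45.4 = -300.6388
(ad+bc)·covariance of X and A = (8.1828)·30 = 245.484
covariance of R and S = 649.4884 + (-300.6388) + 245.484 = 594.3336.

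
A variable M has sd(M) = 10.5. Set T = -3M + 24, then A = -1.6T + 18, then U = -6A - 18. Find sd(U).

sd(T) = |-3|·10.5 = 31.5.
sd(A) = |-1.6|·31.5 = 50.4.
sd(U) = |-6|·50.4 = 302.4.

sd(U) = 302.4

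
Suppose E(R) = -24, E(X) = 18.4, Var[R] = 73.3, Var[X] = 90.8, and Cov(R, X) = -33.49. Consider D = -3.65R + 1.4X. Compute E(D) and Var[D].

E(D) = 113.36, Var[D] = 1496.77505

E(D) = (-3.65)·E(R) + 1.4·E(X) = (-3.65)·(-24) + 1.4·18.4 = 113.36.
Var[D] = a²·Var[R] + b²·Var[X] + 2ab·Cov(R, X) with a = -3.65, b = 1.4.
= (-3.65)²·73.3 + 1.4²·90.8 + 2·(-3.65)·1.4·(-33.49)
= 976.53925 + 177.968 + 342.2678 = 1496.77505.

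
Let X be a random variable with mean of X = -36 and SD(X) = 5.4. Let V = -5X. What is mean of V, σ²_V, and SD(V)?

mean of V = 180, σ²_V = 729, SD(V) = 27

V = -5X is linear with a = -5, b = 0.
mean of V = a·mean of X + b = (-5)·(-36) = 180.
σ²_X = 5.4² = 29.16.
σ²_V = a²·σ²_X = (-5)²·29.16 = 729.
SD(V) = |a|·SD(X) = |-5|·5.4 = 27.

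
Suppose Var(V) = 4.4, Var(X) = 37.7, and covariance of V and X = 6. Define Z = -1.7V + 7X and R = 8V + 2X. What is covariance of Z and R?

covariance of Z and R = 783.56

By bilinearity, covariance of Z and R = ac·Var(V) + bd·Var(X) + (ad+bc)·covariance of V and X, with a=-1.7, b=7, c=8, d=2.
ac·Var(V) = (-1.7)·8·4.4 = -59.84
bd·Var(X) = 7·2·37.7 = 527.8
(ad+bc)·covariance of V and X = (52.6)·6 = 315.6
covariance of Z and R = -59.84 + 527.8 + 315.6 = 783.56.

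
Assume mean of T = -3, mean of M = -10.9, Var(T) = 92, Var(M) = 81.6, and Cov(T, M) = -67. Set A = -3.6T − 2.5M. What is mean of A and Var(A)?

mean of A = 38.05, Var(A) = 496.32

mean of A = (-3.6)·mean of T + (-2.5)·mean of M = (-3.6)·(-3) + (-2.5)·(-10.9) = 38.05.
Var(A) = a²·Var(T) + b²·Var(M) + 2ab·Cov(T, M) with a = -3.6, b = -2.5.
= (-3.6)²·92 + (-2.5)²·81.6 + 2·(-3.6)·(-2.5)·(-67)
= 1192.32 + 510 + (-1206) = 496.32.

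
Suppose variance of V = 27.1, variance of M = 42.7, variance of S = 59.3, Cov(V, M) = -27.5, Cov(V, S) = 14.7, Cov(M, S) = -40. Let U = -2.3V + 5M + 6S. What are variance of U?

variance of U = a²·variance of V + b²·variance of M + c²·variance of S + 2ab·Cov(V, M) + 2ac·Cov(V, S) + 2bc·Cov(M, S), with a = -2.3, b = 5, c = 6.
= 143.359 + 1067.5 + 2134.8 + 632.5 + (-405.72) + (-2400)
= 1172.439.

variance of U = 1172.439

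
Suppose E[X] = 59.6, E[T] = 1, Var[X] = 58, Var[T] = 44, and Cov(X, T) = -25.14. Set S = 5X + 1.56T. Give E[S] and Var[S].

E[S] = 5·E[X] + 1.56·E[T] = 5·59.6 + 1.56·1 = 299.56.
Var[S] = a²·Var[X] + b²·Var[T] + 2ab·Cov(X, T) with a = 5, b = 1.56.
= 5²·58 + 1.56²·44 + 2·5·1.56·(-25.14)
= 1450 + 107.0784 + (-392.184) = 1164.8944.

E[S] = 299.56, Var[S] = 1164.8944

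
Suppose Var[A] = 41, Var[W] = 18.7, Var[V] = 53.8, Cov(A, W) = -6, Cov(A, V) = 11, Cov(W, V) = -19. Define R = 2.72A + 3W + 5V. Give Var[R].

Var[R] = 1447.9144

Var[R] = a²·Var[A] + b²·Var[W] + c²·Var[V] + 2ab·Cov(A, W) + 2ac·Cov(A, V) + 2bc·Cov(W, V), with a = 2.72, b = 3, c = 5.
= 303.3344 + 168.3 + 1345 + (-97.92) + 299.2 + (-570)
= 1447.9144.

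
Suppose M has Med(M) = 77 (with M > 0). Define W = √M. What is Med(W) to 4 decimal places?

Med(W) = 8.775

√M is monotone on this domain, so Med(W) = √(77) ≈ 8.775.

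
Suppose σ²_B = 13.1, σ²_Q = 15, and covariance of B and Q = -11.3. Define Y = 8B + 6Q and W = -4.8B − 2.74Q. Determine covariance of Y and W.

covariance of Y and W = -176.504

By bilinearity, covariance of Y and W = ac·σ²_B + bd·σ²_Q + (ad+bc)·covariance of B and Q, with a=8, b=6, c=-4.8, d=-2.74.
ac·σ²_B = 8·(-4.8)·13.1 = -503.04
bd·σ²_Q = 6·(-2.74)·15 = -246.6
(ad+bc)·covariance of B and Q = (-50.72)·(-11.3) = 573.136
covariance of Y and W = -503.04 + (-246.6) + 573.136 = -176.504.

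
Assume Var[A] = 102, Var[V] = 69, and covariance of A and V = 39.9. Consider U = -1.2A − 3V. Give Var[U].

Var[U] = 1055.16

Var[U] = a²·Var[A] + b²·Var[V] + 2ab·covariance of A and V with a = -1.2, b = -3.
= (-1.2)²·102 + (-3)²·69 + 2·(-1.2)·(-3)·39.9
= 146.88 + 621 + 287.28 = 1055.16.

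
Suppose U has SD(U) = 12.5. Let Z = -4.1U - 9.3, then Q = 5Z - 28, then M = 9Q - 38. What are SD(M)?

SD(Z) = |-4.1|·12.5 = 51.25.
SD(Q) = |5|·51.25 = 256.25.
SD(M) = |9|·256.25 = 2306.25.

SD(M) = 2306.25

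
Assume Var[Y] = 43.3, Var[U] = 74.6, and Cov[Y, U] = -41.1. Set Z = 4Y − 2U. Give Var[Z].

Var[Z] = 1648.8

Var[Z] = a²·Var[Y] + b²·Var[U] + 2ab·Cov[Y, U] with a = 4, b = -2.
= 4²·43.3 + (-2)²·74.6 + 2·4·(-2)·(-41.1)
= 692.8 + 298.4 + 657.6 = 1648.8.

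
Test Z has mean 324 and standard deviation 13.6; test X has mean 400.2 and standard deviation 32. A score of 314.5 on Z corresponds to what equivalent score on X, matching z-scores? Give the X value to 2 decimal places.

X = 377.85

z = (314.5 − 324)/13.6 ≈ -0.6985.
X = 400.2 + z·32 = 400.2 + (314.5 − 324)·32/13.6 ≈ 377.85.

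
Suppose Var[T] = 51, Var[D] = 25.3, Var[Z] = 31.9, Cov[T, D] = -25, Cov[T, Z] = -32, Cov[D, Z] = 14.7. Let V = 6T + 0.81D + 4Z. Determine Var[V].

Var[V] = 679.25533

Var[V] = a²·Var[T] + b²·Var[D] + c²·Var[Z] + 2ab·Cov[T, D] + 2ac·Cov[T, Z] + 2bc·Cov[D, Z], with a = 6, b = 0.81, c = 4.
= 1836 + 16.59933 + 510.4 + (-243) + (-1536) + 95.256
= 679.25533.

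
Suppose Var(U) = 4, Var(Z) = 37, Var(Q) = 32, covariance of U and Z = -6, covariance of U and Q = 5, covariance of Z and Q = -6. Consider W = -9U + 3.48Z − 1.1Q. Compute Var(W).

Var(W) = a²·Var(U) + b²·Var(Z) + c²·Var(Q) + 2ab·covariance of U and Z + 2ac·covariance of U and Q + 2bc·covariance of Z and Q, with a = -9, b = 3.48, c = -1.1.
= 324 + 448.0848 + 38.72 + 375.84 + 99 + 45.936
= 1331.5808.

Var(W) = 1331.5808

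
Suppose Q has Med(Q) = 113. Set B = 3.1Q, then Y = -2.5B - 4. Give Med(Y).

Med(Y) = -879.75

Med(B) = 3.1·113 = 350.3.
Med(Y) = (-2.5)·350.3 + (-4) = -879.75.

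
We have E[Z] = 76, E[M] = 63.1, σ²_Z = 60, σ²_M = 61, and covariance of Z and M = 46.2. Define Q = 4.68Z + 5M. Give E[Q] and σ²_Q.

E[Q] = 4.68·E[Z] + 5·E[M] = 4.68·76 + 5·63.1 = 671.18.
σ²_Q = a²·σ²_Z + b²·σ²_M + 2ab·covariance of Z and M with a = 4.68, b = 5.
= 4.68²·60 + 5²·61 + 2·4.68·5·46.2
= 1314.144 + 1525 + 2162.16 = 5001.304.

E[Q] = 671.18, σ²_Q = 5001.304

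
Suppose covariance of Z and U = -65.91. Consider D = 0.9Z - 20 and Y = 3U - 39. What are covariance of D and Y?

covariance of D and Y = a·c·covariance of Z and U = 0.9·3·(-65.91) = -177.957. Additive constants drop out.

covariance of D and Y = -177.957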